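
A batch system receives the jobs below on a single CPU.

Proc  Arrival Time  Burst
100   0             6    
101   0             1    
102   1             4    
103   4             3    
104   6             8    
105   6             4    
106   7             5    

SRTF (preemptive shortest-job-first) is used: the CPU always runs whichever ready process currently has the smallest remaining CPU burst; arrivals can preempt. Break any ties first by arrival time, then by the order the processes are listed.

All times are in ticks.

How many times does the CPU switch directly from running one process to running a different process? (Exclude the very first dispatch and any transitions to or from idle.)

Timeline: | 101 0-1 | 102 1-5 | 103 5-8 | 105 8-12 | 106 12-17 | 100 17-23 | 104 23-31 |
Completion: 100=23  101=1  102=5  103=8  104=31  105=12  106=17

6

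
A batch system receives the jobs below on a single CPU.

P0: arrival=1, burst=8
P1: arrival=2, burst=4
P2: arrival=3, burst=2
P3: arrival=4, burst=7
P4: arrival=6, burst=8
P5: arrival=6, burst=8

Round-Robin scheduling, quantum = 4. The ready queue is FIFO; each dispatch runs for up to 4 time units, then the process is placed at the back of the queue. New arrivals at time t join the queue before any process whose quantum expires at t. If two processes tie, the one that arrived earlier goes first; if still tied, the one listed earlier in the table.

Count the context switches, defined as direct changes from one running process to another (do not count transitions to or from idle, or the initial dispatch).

Gantt: | idle 0-1 | P0 1-5 | P1 5-9 | P2 9-11 | P3 11-15 | P0 15-19 | P4 19-23 | P5 23-27 | P3 27-30 | P4 30-34 | P5 34-38 |
Completion: P0=19  P1=9  P2=11  P3=30  P4=34  P5=38
Turnaround (C−A): P0=18  P1=7  P2=8  P3=26  P4=28  P5=32

9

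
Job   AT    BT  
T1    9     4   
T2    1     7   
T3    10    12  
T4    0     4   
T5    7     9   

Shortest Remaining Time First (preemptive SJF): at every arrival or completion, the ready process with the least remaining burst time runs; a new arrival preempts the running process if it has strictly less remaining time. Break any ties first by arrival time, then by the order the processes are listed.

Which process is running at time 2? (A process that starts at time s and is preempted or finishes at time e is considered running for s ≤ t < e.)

T4

Gantt: | T4 0-4 | T2 4-11 | T1 11-15 | T5 15-24 | T3 24-36 |
Completion: T1=15  T2=11  T3=36  T4=4  T5=24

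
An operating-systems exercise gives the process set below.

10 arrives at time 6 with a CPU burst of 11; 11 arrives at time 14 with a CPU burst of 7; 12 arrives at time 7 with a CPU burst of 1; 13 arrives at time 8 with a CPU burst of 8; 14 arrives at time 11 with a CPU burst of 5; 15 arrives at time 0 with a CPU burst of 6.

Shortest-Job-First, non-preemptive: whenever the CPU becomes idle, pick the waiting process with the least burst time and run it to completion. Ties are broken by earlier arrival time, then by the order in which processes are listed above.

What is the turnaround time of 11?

Schedule: | 15 0-6 | 10 6-17 | 12 17-18 | 14 18-23 | 11 23-30 | 13 30-38 |
Completion: 10=17  11=30  12=18  13=38  14=23  15=6
Turnaround (C−A): 10=11  11=16  12=11  13=30  14=12  15=6
Turnaround(11) = completion − arrival = 30 − 14 = 16

16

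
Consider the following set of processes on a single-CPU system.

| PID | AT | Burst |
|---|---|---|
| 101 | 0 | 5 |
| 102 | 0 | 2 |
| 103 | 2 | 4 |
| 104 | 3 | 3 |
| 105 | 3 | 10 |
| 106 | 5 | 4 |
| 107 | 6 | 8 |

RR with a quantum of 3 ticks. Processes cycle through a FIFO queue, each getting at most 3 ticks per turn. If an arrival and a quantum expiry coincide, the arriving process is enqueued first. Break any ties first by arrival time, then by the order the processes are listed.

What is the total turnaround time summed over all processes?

134

Timeline: | 101 0-3 | 102 3-5 | 103 5-8 | 104 8-11 | 105 11-14 | 101 14-16 | 106 16-19 | 107 19-22 | 103 22-23 | 105 23-26 | 106 26-27 | 107 27-30 | 105 30-33 | 107 33-35 | 105 35-36 |
Completion: 101=16  102=5  103=23  104=11  105=36  106=27  107=35
Turnaround (C−A): 101=16  102=5  103=21  104=8  105=33  106=22  107=29
Turnaround = completion − arrival: 101=16, 102=5, 103=21, 104=8, 105=33, 106=22, 107=29
Total turnaround = 16 + 5 + 21 + 8 + 33 + 22 + 29 = 134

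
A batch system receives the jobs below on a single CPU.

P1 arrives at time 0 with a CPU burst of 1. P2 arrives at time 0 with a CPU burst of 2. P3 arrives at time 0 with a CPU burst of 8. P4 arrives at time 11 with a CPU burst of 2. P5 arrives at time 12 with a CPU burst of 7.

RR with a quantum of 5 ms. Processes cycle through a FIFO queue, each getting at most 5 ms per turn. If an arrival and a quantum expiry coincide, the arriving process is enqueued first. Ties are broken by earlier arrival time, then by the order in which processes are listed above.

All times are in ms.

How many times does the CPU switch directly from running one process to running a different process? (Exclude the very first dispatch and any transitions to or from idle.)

4

Gantt: | P1 0-1 | P2 1-3 | P3 3-11 | P4 11-13 | P5 13-20 |
Completion: P1=1  P2=3  P3=11  P4=13  P5=20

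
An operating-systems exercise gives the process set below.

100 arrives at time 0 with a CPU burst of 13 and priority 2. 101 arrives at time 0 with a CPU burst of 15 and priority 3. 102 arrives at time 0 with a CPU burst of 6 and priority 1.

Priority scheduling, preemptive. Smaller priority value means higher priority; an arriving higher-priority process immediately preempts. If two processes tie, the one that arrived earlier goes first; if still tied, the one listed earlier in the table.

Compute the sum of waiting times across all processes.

25

Timeline: | 102 0-6 | 100 6-19 | 101 19-34 |
Completion: 100=19  101=34  102=6
Turnaround (C−A): 100=19  101=34  102=6
Waiting = turnaround − burst: 100=6, 101=19, 102=0
Total waiting = 6 + 19 + 0 = 25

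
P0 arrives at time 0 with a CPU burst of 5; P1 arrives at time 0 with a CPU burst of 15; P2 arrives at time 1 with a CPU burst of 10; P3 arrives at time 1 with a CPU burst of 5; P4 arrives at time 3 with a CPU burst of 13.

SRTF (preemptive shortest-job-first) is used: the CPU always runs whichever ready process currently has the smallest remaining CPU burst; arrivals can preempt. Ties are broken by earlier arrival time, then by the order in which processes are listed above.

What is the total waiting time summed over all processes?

Schedule: | P0 0-5 | P3 5-10 | P2 10-20 | P4 20-33 | P1 33-48 |
Completion: P0=5  P1=48  P2=20  P3=10  P4=33
Waiting = turnaround − burst: P0=0, P1=33, P2=9, P3=4, P4=17
Total waiting = 0 + 33 + 9 + 4 + 17 = 63

63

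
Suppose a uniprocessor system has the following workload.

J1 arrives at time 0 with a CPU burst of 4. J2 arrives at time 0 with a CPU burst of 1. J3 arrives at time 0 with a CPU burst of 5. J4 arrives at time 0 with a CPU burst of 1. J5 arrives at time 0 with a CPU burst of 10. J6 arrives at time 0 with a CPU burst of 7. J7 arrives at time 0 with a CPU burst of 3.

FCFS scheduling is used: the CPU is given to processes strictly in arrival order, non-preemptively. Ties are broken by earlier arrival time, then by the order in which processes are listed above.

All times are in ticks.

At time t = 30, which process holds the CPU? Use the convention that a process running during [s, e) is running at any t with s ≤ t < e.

Timeline: | J1 0-4 | J2 4-5 | J3 5-10 | J4 10-11 | J5 11-21 | J6 21-28 | J7 28-31 |
Completion: J1=4  J2=5  J3=10  J4=11  J5=21  J6=28  J7=31
Turnaround (C−A): J1=4  J2=5  J3=10  J4=11  J5=21  J6=28  J7=31

J7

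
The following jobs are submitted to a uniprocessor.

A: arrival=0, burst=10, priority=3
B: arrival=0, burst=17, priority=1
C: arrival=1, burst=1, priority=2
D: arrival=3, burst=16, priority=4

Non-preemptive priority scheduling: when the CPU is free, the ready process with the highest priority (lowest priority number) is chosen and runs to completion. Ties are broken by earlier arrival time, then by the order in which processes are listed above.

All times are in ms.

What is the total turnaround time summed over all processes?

103

Timeline: | B 0-17 | C 17-18 | A 18-28 | D 28-44 |
Completion: A=28  B=17  C=18  D=44
Turnaround (C−A): A=28  B=17  C=17  D=41
Turnaround = completion − arrival: A=28, B=17, C=17, D=41
Total turnaround = 28 + 17 + 17 + 41 = 103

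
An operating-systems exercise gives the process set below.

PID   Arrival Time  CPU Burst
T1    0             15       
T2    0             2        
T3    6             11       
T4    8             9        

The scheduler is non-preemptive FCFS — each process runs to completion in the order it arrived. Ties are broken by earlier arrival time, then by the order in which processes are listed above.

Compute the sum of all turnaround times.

83

Gantt: | T1 0-15 | T2 15-17 | T3 17-28 | T4 28-37 |
Completion: T1=15  T2=17  T3=28  T4=37
Turnaround (C−A): T1=15  T2=17  T3=22  T4=29
Turnaround = completion − arrival: T1=15, T2=17, T3=22, T4=29
Total turnaround = 15 + 17 + 22 + 29 = 83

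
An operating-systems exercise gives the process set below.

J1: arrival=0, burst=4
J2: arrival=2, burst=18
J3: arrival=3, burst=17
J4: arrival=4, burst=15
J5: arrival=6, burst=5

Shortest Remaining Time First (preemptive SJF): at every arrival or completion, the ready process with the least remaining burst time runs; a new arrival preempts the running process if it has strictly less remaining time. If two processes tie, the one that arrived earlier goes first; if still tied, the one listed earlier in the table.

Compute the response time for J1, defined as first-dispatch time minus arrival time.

0

Gantt: | J1 0-4 | J4 4-6 | J5 6-11 | J4 11-24 | J3 24-41 | J2 41-59 |
Completion: J1=4  J2=59  J3=41  J4=24  J5=11
Turnaround (C−A): J1=4  J2=57  J3=38  J4=20  J5=5
Response(J1) = first start − arrival = 0 − 0 = 0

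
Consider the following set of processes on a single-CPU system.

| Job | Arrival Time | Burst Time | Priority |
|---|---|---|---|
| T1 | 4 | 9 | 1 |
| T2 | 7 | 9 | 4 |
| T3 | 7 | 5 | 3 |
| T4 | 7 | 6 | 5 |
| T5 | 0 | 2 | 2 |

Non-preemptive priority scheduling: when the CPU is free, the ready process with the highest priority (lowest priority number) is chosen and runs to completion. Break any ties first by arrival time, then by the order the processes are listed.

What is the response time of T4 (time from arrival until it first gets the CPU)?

Gantt: | T5 0-2 | idle 2-4 | T1 4-13 | T3 13-18 | T2 18-27 | T4 27-33 |
Completion: T1=13  T2=27  T3=18  T4=33  T5=2
Turnaround (C−A): T1=9  T2=20  T3=11  T4=26  T5=2
Response(T4) = first start − arrival = 27 − 7 = 20

20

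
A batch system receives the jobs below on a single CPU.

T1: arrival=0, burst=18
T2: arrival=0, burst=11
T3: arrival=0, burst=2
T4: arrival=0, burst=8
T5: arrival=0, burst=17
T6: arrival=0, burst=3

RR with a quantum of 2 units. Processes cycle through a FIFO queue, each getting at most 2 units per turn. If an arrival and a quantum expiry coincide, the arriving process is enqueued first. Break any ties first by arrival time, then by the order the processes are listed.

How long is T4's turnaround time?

35

Schedule: | T1 0-2 | T2 2-4 | T3 4-6 | T4 6-8 | T5 8-10 | T6 10-12 | T1 12-14 | T2 14-16 | T4 16-18 | T5 18-20 | T6 20-21 | T1 21-23 | T2 23-25 | T4 25-27 | T5 27-29 | T1 29-31 | T2 31-33 | T4 33-35 | T5 35-37 | T1 37-39 | T2 39-41 | T5 41-43 | T1 43-45 | T2 45-46 | T5 46-48 | T1 48-50 | T5 50-52 | T1 52-54 | T5 54-56 | T1 56-58 | T5 58-59 |
Completion: T1=58  T2=46  T3=6  T4=35  T5=59  T6=21
Turnaround(T4) = completion − arrival = 35 − 0 = 35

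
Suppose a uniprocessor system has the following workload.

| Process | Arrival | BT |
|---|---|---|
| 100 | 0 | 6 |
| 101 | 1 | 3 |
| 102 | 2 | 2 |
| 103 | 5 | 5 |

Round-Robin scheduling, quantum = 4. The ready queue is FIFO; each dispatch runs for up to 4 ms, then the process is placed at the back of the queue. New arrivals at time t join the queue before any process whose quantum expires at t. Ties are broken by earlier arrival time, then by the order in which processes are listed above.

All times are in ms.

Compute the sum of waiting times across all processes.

Timeline: | 100 0-4 | 101 4-7 | 102 7-9 | 100 9-11 | 103 11-16 |
Completion: 100=11  101=7  102=9  103=16
Turnaround (C−A): 100=11  101=6  102=7  103=11
Waiting = turnaround − burst: 100=5, 101=3, 102=5, 103=6
Total waiting = 5 + 3 + 5 + 6 = 19

19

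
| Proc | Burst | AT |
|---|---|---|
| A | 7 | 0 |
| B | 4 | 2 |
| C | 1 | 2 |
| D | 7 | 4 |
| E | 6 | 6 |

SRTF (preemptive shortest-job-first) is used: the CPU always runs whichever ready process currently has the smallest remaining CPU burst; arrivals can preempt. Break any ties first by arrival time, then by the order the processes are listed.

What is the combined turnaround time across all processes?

51

Gantt: | A 0-2 | C 2-3 | B 3-7 | A 7-12 | E 12-18 | D 18-25 |
Completion: A=12  B=7  C=3  D=25  E=18
Turnaround = completion − arrival: A=12, B=5, C=1, D=21, E=12
Total turnaround = 12 + 5 + 1 + 21 + 12 = 51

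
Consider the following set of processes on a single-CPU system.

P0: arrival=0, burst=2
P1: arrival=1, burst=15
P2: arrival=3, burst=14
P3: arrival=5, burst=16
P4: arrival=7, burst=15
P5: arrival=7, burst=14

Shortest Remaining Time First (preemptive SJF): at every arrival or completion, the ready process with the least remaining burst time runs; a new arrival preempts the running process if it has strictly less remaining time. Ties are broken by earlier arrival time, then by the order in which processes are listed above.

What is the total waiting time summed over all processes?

Gantt: | P0 0-2 | P1 2-17 | P2 17-31 | P5 31-45 | P4 45-60 | P3 60-76 |
Completion: P0=2  P1=17  P2=31  P3=76  P4=60  P5=45
Turnaround (C−A): P0=2  P1=16  P2=28  P3=71  P4=53  P5=38
Waiting = turnaround − burst: P0=0, P1=1, P2=14, P3=55, P4=38, P5=24
Total waiting = 0 + 1 + 14 + 55 + 38 + 24 = 132

132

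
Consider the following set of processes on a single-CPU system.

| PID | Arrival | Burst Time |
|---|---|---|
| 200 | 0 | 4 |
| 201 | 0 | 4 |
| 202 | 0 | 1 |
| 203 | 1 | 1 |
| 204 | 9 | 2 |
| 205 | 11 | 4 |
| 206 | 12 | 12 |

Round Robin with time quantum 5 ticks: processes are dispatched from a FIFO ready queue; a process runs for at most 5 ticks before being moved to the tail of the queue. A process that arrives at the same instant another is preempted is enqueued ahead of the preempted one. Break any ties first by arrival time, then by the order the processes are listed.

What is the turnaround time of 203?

Schedule: | 200 0-4 | 201 4-8 | 202 8-9 | 203 9-10 | 204 10-12 | 205 12-16 | 206 16-28 |
Completion: 200=4  201=8  202=9  203=10  204=12  205=16  206=28
Turnaround (C−A): 200=4  201=8  202=9  203=9  204=3  205=5  206=16
Turnaround(203) = completion − arrival = 10 − 1 = 9

9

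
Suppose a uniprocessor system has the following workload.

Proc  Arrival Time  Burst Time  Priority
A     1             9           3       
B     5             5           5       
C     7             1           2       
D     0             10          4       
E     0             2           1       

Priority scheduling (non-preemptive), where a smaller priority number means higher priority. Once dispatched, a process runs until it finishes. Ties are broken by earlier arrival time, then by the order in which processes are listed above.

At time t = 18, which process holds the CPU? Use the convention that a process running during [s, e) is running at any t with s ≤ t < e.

D

Gantt: | E 0-2 | A 2-11 | C 11-12 | D 12-22 | B 22-27 |
Completion: A=11  B=27  C=12  D=22  E=2
Turnaround (C−A): A=10  B=22  C=5  D=22  E=2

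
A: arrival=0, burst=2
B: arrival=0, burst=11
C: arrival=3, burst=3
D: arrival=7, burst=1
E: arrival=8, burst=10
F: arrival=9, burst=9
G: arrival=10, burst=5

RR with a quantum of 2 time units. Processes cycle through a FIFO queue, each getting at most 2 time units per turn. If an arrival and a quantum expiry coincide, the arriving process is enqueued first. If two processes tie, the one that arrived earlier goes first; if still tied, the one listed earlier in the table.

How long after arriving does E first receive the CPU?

Gantt: | A 0-2 | B 2-4 | C 4-6 | B 6-8 | C 8-9 | D 9-10 | E 10-12 | B 12-14 | F 14-16 | G 16-18 | E 18-20 | B 20-22 | F 22-24 | G 24-26 | E 26-28 | B 28-30 | F 30-32 | G 32-33 | E 33-35 | B 35-36 | F 36-38 | E 38-40 | F 40-41 |
Completion: A=2  B=36  C=9  D=10  E=40  F=41  G=33
Turnaround (C−A): A=2  B=36  C=6  D=3  E=32  F=32  G=23
Response(E) = first start − arrival = 10 − 8 = 2

2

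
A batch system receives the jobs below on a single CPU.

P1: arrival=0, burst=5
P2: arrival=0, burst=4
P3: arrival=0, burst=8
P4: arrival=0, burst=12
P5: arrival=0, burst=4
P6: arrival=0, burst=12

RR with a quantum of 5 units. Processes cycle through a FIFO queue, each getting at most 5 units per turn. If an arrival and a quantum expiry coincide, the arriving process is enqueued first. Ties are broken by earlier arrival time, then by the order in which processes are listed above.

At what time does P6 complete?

Gantt: | P1 0-5 | P2 5-9 | P3 9-14 | P4 14-19 | P5 19-23 | P6 23-28 | P3 28-31 | P4 31-36 | P6 36-41 | P4 41-43 | P6 43-45 |
Completion: P1=5  P2=9  P3=31  P4=43  P5=23  P6=45

45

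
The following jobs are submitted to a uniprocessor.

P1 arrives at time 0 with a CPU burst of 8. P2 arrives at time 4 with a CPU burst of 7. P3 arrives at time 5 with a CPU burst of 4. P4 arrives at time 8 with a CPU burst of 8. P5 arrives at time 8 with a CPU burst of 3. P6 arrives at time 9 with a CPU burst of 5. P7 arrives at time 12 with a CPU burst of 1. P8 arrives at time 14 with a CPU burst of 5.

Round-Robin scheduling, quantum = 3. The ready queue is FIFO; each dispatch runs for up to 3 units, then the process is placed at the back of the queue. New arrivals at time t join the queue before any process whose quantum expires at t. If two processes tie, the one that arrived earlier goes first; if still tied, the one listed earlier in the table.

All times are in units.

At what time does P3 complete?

28

Schedule: | P1 0-6 | P2 6-9 | P3 9-12 | P1 12-14 | P4 14-17 | P5 17-20 | P6 20-23 | P2 23-26 | P7 26-27 | P3 27-28 | P8 28-31 | P4 31-34 | P6 34-36 | P2 36-37 | P8 37-39 | P4 39-41 |
Completion: P1=14  P2=37  P3=28  P4=41  P5=20  P6=36  P7=27  P8=39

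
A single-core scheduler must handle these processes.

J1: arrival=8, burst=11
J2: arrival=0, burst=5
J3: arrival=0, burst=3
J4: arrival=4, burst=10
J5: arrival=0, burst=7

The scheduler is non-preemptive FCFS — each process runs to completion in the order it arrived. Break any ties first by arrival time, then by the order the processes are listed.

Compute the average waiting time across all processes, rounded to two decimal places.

8.20

Schedule: | J2 0-5 | J3 5-8 | J5 8-15 | J4 15-25 | J1 25-36 |
Completion: J1=36  J2=5  J3=8  J4=25  J5=15
Waiting times: J1=17, J2=0, J3=5, J4=11, J5=8
Average waiting = (17+0+5+11+8) / 5 = 41/5 = 8.20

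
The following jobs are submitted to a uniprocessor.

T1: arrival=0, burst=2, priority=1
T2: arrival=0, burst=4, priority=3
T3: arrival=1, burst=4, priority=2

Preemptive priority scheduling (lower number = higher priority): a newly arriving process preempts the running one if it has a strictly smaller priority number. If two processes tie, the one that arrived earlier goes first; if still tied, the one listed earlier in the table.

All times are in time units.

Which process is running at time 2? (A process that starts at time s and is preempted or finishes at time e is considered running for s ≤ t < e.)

Gantt: | T1 0-2 | T3 2-6 | T2 6-10 |
Completion: T1=2  T2=10  T3=6

T3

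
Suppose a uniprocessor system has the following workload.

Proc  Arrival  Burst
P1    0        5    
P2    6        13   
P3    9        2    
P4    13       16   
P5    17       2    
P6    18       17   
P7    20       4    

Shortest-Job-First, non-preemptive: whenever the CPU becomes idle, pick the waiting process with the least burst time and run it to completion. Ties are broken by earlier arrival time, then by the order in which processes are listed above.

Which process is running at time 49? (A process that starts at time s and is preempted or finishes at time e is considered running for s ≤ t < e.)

Gantt: | P1 0-5 | idle 5-6 | P2 6-19 | P3 19-21 | P5 21-23 | P7 23-27 | P4 27-43 | P6 43-60 |
Completion: P1=5  P2=19  P3=21  P4=43  P5=23  P6=60  P7=27

P6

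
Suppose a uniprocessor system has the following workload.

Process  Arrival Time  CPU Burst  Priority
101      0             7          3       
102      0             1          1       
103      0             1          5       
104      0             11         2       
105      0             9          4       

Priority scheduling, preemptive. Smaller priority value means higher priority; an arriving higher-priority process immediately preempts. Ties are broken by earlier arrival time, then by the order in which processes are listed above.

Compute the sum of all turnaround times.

Schedule: | 102 0-1 | 104 1-12 | 101 12-19 | 105 19-28 | 103 28-29 |
Completion: 101=19  102=1  103=29  104=12  105=28
Turnaround = completion − arrival: 101=19, 102=1, 103=29, 104=12, 105=28
Total turnaround = 19 + 1 + 29 + 12 + 28 = 89

89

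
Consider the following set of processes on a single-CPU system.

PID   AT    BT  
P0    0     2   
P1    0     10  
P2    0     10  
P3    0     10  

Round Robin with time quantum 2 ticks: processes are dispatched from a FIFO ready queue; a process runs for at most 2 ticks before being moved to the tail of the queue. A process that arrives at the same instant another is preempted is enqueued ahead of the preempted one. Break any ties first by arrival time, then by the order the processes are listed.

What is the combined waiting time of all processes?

Schedule: | P0 0-2 | P1 2-4 | P2 4-6 | P3 6-8 | P1 8-10 | P2 10-12 | P3 12-14 | P1 14-16 | P2 16-18 | P3 18-20 | P1 20-22 | P2 22-24 | P3 24-26 | P1 26-28 | P2 28-30 | P3 30-32 |
Completion: P0=2  P1=28  P2=30  P3=32
Turnaround (C−A): P0=2  P1=28  P2=30  P3=32
Waiting = turnaround − burst: P0=0, P1=18, P2=20, P3=22
Total waiting = 0 + 18 + 20 + 22 = 60

60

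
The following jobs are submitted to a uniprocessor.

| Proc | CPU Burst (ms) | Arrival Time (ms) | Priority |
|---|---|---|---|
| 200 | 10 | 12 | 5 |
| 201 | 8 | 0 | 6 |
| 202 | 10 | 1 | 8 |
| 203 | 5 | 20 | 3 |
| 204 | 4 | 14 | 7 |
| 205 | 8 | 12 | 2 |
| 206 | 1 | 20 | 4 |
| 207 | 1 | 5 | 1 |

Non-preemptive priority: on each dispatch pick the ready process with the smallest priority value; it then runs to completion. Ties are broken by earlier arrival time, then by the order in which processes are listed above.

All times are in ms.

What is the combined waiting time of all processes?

Gantt: | 201 0-8 | 207 8-9 | 202 9-19 | 205 19-27 | 203 27-32 | 206 32-33 | 200 33-43 | 204 43-47 |
Completion: 200=43  201=8  202=19  203=32  204=47  205=27  206=33  207=9
Waiting = turnaround − burst: 200=21, 201=0, 202=8, 203=7, 204=29, 205=7, 206=12, 207=3
Total waiting = 21 + 0 + 8 + 7 + 29 + 7 + 12 + 3 = 87

87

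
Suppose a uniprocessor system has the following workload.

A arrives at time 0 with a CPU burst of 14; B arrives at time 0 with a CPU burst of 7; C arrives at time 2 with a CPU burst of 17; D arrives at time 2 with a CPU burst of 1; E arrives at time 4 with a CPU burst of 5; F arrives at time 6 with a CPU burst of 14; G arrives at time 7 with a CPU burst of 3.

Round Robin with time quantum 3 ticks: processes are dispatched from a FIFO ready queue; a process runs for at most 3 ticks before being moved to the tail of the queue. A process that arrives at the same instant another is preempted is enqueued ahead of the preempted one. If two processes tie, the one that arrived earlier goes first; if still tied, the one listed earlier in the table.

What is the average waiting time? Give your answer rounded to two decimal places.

27.71

Schedule: | A 0-3 | B 3-6 | C 6-9 | D 9-10 | A 10-13 | E 13-16 | F 16-19 | B 19-22 | G 22-25 | C 25-28 | A 28-31 | E 31-33 | F 33-36 | B 36-37 | C 37-40 | A 40-43 | F 43-46 | C 46-49 | A 49-51 | F 51-54 | C 54-57 | F 57-59 | C 59-61 |
Completion: A=51  B=37  C=61  D=10  E=33  F=59  G=25
Waiting times: A=37, B=30, C=42, D=7, E=24, F=39, G=15
Average waiting = (37+30+42+7+24+39+15) / 7 = 194/7 = 27.71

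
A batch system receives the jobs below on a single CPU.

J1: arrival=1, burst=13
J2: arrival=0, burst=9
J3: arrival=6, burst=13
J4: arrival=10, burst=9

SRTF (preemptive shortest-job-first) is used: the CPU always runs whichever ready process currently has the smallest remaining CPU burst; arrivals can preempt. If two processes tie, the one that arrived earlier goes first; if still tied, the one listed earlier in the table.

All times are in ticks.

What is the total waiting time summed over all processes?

Gantt: | J2 0-9 | J1 9-10 | J4 10-19 | J1 19-31 | J3 31-44 |
Completion: J1=31  J2=9  J3=44  J4=19
Turnaround (C−A): J1=30  J2=9  J3=38  J4=9
Waiting = turnaround − burst: J1=17, J2=0, J3=25, J4=0
Total waiting = 17 + 0 + 25 + 0 = 42

42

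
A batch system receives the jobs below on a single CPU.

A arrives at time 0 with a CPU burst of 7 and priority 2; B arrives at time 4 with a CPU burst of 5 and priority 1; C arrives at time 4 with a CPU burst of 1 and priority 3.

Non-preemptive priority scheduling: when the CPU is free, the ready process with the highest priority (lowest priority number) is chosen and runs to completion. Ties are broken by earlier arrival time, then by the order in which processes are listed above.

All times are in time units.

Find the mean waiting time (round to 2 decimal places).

3.67

Schedule: | A 0-7 | B 7-12 | C 12-13 |
Completion: A=7  B=12  C=13
Turnaround (C−A): A=7  B=8  C=9
Waiting times: A=0, B=3, C=8
Average waiting = (0+3+8) / 3 = 11/3 = 3.67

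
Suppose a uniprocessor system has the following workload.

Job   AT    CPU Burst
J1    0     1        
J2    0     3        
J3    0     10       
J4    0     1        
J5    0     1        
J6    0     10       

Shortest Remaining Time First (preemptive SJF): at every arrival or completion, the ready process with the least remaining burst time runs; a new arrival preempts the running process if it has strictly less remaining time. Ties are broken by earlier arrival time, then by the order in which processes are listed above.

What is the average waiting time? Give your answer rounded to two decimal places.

4.67

Schedule: | J1 0-1 | J4 1-2 | J5 2-3 | J2 3-6 | J3 6-16 | J6 16-26 |
Completion: J1=1  J2=6  J3=16  J4=2  J5=3  J6=26
Waiting times: J1=0, J2=3, J3=6, J4=1, J5=2, J6=16
Average waiting = (0+3+6+1+2+16) / 6 = 28/6 = 4.67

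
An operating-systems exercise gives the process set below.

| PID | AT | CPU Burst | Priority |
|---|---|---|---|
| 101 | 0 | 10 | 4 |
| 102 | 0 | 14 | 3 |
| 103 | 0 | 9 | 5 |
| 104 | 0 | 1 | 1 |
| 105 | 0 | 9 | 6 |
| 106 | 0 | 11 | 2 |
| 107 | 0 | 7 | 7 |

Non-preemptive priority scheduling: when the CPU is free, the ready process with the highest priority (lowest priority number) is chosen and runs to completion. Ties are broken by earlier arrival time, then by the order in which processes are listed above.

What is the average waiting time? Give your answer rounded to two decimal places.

24.86

Schedule: | 104 0-1 | 106 1-12 | 102 12-26 | 101 26-36 | 103 36-45 | 105 45-54 | 107 54-61 |
Completion: 101=36  102=26  103=45  104=1  105=54  106=12  107=61
Waiting times: 101=26, 102=12, 103=36, 104=0, 105=45, 106=1, 107=54
Average waiting = (26+12+36+0+45+1+54) / 7 = 174/7 = 24.86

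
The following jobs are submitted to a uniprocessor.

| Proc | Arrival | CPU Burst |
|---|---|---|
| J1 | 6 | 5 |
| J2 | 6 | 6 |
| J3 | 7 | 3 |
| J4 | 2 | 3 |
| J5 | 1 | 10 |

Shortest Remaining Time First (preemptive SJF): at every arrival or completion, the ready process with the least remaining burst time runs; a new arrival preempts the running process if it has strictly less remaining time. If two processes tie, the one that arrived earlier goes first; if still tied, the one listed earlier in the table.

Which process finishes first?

Timeline: | idle 0-1 | J5 1-2 | J4 2-5 | J5 5-6 | J1 6-7 | J3 7-10 | J1 10-14 | J2 14-20 | J5 20-28 |
Completion: J1=14  J2=20  J3=10  J4=5  J5=28
Finish order: J4 → J3 → J1 → J2 → J5

J4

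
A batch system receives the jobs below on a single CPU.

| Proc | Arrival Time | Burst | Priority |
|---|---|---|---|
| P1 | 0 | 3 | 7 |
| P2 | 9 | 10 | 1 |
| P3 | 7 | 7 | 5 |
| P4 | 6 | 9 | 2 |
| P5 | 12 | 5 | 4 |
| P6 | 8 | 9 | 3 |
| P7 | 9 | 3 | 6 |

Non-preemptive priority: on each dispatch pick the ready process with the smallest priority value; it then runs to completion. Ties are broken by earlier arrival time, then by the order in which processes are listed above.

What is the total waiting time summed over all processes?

114

Schedule: | P1 0-3 | idle 3-6 | P4 6-15 | P2 15-25 | P6 25-34 | P5 34-39 | P3 39-46 | P7 46-49 |
Completion: P1=3  P2=25  P3=46  P4=15  P5=39  P6=34  P7=49
Turnaround (C−A): P1=3  P2=16  P3=39  P4=9  P5=27  P6=26  P7=40
Waiting = turnaround − burst: P1=0, P2=6, P3=32, P4=0, P5=22, P6=17, P7=37
Total waiting = 0 + 6 + 32 + 0 + 22 + 17 + 37 = 114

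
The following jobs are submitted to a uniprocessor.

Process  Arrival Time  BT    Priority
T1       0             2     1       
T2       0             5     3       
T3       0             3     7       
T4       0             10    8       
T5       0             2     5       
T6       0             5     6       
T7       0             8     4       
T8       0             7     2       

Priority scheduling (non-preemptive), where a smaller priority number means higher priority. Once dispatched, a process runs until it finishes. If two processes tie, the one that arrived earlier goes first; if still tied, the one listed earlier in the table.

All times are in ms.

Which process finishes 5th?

T5

Gantt: | T1 0-2 | T8 2-9 | T2 9-14 | T7 14-22 | T5 22-24 | T6 24-29 | T3 29-32 | T4 32-42 |
Completion: T1=2  T2=14  T3=32  T4=42  T5=24  T6=29  T7=22  T8=9
Finish order: T1 → T8 → T2 → T7 → T5 → T6 → T3 → T4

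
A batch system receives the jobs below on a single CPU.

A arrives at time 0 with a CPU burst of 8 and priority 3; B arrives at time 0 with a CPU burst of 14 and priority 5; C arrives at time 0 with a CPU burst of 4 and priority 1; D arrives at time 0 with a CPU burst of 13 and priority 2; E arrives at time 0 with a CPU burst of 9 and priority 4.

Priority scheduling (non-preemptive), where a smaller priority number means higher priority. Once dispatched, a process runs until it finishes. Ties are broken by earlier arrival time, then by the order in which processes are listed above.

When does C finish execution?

4

Timeline: | C 0-4 | D 4-17 | A 17-25 | E 25-34 | B 34-48 |
Completion: A=25  B=48  C=4  D=17  E=34
Turnaround (C−A): A=25  B=48  C=4  D=17  E=34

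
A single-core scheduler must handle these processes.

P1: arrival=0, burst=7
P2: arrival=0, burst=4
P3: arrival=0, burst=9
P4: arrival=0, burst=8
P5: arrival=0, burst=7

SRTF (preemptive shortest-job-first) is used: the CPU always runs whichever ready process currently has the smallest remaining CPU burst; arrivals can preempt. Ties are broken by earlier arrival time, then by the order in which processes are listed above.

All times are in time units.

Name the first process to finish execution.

P2

Schedule: | P2 0-4 | P1 4-11 | P5 11-18 | P4 18-26 | P3 26-35 |
Completion: P1=11  P2=4  P3=35  P4=26  P5=18
Finish order: P2 → P1 → P5 → P4 → P3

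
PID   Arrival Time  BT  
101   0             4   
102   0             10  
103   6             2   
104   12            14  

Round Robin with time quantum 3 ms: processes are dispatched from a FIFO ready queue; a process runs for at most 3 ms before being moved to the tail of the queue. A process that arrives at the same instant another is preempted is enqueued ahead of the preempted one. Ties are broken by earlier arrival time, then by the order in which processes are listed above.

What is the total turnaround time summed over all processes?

Timeline: | 101 0-3 | 102 3-6 | 101 6-7 | 103 7-9 | 102 9-12 | 104 12-15 | 102 15-18 | 104 18-21 | 102 21-22 | 104 22-30 |
Completion: 101=7  102=22  103=9  104=30
Turnaround = completion − arrival: 101=7, 102=22, 103=3, 104=18
Total turnaround = 7 + 22 + 3 + 18 = 50

50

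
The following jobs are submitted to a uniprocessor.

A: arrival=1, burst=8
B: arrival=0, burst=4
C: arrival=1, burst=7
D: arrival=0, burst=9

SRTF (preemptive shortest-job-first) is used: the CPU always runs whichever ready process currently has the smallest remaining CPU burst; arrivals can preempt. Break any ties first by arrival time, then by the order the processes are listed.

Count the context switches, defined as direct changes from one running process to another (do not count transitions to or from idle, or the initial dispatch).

Timeline: | B 0-4 | C 4-11 | A 11-19 | D 19-28 |
Completion: A=19  B=4  C=11  D=28
Turnaround (C−A): A=18  B=4  C=10  D=28

3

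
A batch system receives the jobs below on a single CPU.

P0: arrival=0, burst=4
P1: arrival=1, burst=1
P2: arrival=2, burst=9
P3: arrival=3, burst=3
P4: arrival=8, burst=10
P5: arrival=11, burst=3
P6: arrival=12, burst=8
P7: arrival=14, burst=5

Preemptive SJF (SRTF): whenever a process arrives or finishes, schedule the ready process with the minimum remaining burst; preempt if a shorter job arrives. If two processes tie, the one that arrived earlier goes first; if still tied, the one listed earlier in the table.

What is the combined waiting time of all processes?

Gantt: | P0 0-1 | P1 1-2 | P0 2-5 | P3 5-8 | P2 8-11 | P5 11-14 | P7 14-19 | P2 19-25 | P6 25-33 | P4 33-43 |
Completion: P0=5  P1=2  P2=25  P3=8  P4=43  P5=14  P6=33  P7=19
Turnaround (C−A): P0=5  P1=1  P2=23  P3=5  P4=35  P5=3  P6=21  P7=5
Waiting = turnaround − burst: P0=1, P1=0, P2=14, P3=2, P4=25, P5=0, P6=13, P7=0
Total waiting = 1 + 0 + 14 + 2 + 25 + 0 + 13 + 0 = 55

55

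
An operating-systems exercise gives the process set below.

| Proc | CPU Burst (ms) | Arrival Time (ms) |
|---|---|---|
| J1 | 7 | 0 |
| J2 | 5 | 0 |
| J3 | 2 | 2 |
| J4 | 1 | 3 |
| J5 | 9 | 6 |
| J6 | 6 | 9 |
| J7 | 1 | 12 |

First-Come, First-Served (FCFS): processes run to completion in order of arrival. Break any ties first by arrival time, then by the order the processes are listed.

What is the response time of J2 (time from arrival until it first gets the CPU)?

7

Schedule: | J1 0-7 | J2 7-12 | J3 12-14 | J4 14-15 | J5 15-24 | J6 24-30 | J7 30-31 |
Completion: J1=7  J2=12  J3=14  J4=15  J5=24  J6=30  J7=31
Turnaround (C−A): J1=7  J2=12  J3=12  J4=12  J5=18  J6=21  J7=19
Response(J2) = first start − arrival = 7 − 0 = 7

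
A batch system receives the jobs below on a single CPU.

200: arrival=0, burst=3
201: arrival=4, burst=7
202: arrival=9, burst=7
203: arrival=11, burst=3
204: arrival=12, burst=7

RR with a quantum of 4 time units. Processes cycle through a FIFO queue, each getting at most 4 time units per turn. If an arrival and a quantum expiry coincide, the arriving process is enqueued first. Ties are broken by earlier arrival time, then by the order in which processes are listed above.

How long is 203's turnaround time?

Schedule: | 200 0-3 | idle 3-4 | 201 4-11 | 202 11-15 | 203 15-18 | 204 18-22 | 202 22-25 | 204 25-28 |
Completion: 200=3  201=11  202=25  203=18  204=28
Turnaround(203) = completion − arrival = 18 − 11 = 7

7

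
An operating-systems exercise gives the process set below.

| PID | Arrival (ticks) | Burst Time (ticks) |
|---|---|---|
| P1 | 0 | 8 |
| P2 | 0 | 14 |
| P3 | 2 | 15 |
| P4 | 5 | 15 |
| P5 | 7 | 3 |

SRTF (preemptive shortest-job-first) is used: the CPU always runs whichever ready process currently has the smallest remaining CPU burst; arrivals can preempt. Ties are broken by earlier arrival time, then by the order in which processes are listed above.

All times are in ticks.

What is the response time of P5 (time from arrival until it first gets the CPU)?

Schedule: | P1 0-8 | P5 8-11 | P2 11-25 | P3 25-40 | P4 40-55 |
Completion: P1=8  P2=25  P3=40  P4=55  P5=11
Response(P5) = first start − arrival = 8 − 7 = 1

1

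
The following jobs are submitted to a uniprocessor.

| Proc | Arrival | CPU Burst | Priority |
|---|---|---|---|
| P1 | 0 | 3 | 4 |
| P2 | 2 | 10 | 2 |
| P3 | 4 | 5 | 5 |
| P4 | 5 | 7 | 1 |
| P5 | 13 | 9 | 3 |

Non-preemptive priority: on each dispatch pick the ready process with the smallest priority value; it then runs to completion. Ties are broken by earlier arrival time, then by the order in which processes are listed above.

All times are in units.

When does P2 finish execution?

13

Gantt: | P1 0-3 | P2 3-13 | P4 13-20 | P5 20-29 | P3 29-34 |
Completion: P1=3  P2=13  P3=34  P4=20  P5=29
Turnaround (C−A): P1=3  P2=11  P3=30  P4=15  P5=16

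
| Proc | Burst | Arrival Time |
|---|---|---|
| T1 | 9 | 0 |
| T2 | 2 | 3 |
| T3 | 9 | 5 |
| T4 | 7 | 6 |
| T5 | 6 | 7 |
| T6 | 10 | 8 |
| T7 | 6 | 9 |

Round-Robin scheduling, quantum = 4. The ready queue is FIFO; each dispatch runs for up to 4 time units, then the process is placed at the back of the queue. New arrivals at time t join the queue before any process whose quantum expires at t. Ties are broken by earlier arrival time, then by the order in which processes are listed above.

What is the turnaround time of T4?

Gantt: | T1 0-4 | T2 4-6 | T1 6-10 | T3 10-14 | T4 14-18 | T5 18-22 | T6 22-26 | T7 26-30 | T1 30-31 | T3 31-35 | T4 35-38 | T5 38-40 | T6 40-44 | T7 44-46 | T3 46-47 | T6 47-49 |
Completion: T1=31  T2=6  T3=47  T4=38  T5=40  T6=49  T7=46
Turnaround(T4) = completion − arrival = 38 − 6 = 32

32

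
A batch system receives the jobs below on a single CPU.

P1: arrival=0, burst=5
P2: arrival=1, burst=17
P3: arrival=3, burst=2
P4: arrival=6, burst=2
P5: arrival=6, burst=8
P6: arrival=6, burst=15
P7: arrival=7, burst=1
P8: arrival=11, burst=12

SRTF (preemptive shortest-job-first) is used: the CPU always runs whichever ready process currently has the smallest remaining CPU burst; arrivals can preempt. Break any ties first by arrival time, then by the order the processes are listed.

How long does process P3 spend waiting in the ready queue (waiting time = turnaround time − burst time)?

Gantt: | P1 0-5 | P3 5-7 | P7 7-8 | P4 8-10 | P5 10-18 | P8 18-30 | P6 30-45 | P2 45-62 |
Completion: P1=5  P2=62  P3=7  P4=10  P5=18  P6=45  P7=8  P8=30
Turnaround (C−A): P1=5  P2=61  P3=4  P4=4  P5=12  P6=39  P7=1  P8=19
Waiting(P3) = turnaround − burst = 4 − 2 = 2

2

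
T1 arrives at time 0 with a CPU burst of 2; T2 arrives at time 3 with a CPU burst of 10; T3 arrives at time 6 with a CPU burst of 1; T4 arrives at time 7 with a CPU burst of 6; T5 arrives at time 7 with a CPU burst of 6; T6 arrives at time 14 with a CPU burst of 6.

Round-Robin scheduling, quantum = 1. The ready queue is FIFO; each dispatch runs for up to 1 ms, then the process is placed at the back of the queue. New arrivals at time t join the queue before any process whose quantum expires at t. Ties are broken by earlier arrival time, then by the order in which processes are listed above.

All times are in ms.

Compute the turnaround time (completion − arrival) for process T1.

2

Gantt: | T1 0-2 | idle 2-3 | T2 3-6 | T3 6-7 | T2 7-8 | T4 8-9 | T5 9-10 | T2 10-11 | T4 11-12 | T5 12-13 | T2 13-14 | T4 14-15 | T5 15-16 | T6 16-17 | T2 17-18 | T4 18-19 | T5 19-20 | T6 20-21 | T2 21-22 | T4 22-23 | T5 23-24 | T6 24-25 | T2 25-26 | T4 26-27 | T5 27-28 | T6 28-29 | T2 29-30 | T6 30-32 |
Completion: T1=2  T2=30  T3=7  T4=27  T5=28  T6=32
Turnaround(T1) = completion − arrival = 2 − 0 = 2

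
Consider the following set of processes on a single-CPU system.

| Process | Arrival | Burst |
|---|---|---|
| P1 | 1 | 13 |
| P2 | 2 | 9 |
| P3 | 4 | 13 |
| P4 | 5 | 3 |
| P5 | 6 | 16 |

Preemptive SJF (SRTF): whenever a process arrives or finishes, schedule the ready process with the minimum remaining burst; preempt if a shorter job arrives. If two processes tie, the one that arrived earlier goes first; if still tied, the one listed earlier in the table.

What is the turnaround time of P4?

3

Timeline: | idle 0-1 | P1 1-2 | P2 2-5 | P4 5-8 | P2 8-14 | P1 14-26 | P3 26-39 | P5 39-55 |
Completion: P1=26  P2=14  P3=39  P4=8  P5=55
Turnaround(P4) = completion − arrival = 8 − 5 = 3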